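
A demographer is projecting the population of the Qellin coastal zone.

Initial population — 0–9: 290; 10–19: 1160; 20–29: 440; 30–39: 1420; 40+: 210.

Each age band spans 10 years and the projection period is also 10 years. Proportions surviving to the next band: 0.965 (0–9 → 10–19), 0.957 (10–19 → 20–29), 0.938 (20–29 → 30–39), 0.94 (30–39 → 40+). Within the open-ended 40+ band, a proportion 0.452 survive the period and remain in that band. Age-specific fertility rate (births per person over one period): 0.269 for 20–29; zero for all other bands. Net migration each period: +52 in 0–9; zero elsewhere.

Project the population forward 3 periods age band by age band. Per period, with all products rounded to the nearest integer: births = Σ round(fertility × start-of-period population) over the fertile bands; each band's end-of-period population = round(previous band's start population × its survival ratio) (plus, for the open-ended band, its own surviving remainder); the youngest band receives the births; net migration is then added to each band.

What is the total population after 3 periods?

2317

Numbering the groups 1..5 from youngest to oldest:
Period 1.
Births: 440 × 0.269 = 118
Group 2: 290 × 0.965 = 280
Group 3: 1160 × 0.957 = 1110
Group 4: 440 × 0.938 = 413
Group 5: 1420 × 0.94 + 210 × 0.452 = 1335 + 95 = 1430
Net migration: Group 1 + 52 → 170
Giving 170 / 280 / 1110 / 413 / 1430.
Period 2.
Births: 1110 × 0.269 = 299
Group 2: 170 × 0.965 = 164
Group 3: 280 × 0.957 = 268
Group 4: 1110 × 0.938 = 1041
Group 5: 413 × 0.94 + 1430 × 0.452 = 388 + 646 = 1034
Net migration: Group 1 + 52 → 351
Giving 351 / 164 / 268 / 1041 / 1034.
Period 3.
Births: 268 × 0.269 = 72
Group 2: 351 × 0.965 = 339
Group 3: 164 × 0.957 = 157
Group 4: 268 × 0.938 = 251
Group 5: 1041 × 0.94 + 1034 × 0.452 = 979 + 467 = 1446
Net migration: Group 1 + 52 → 124
Giving 124 / 339 / 157 / 251 / 1446.
Total after period 3: 124 + 339 + 157 + 251 + 1446 = 2317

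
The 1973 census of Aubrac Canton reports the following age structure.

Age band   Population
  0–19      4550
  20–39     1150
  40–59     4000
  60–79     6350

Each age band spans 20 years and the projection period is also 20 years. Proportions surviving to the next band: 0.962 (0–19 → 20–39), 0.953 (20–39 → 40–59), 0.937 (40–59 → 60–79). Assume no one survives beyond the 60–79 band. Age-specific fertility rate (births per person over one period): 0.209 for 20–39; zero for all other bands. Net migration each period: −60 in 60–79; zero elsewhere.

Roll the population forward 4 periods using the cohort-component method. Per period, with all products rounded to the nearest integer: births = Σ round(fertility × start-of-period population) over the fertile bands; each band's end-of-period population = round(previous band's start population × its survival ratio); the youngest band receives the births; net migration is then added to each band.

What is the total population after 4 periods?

1215

After projecting period 1:
Births: 1150 × 0.209 = 240
20–39: 4550 × 0.962 = 4377
40–59: 1150 × 0.953 = 1096
60–79: 4000 × 0.937 = 3748
Net migration: 60–79 − 60 → 3688
→ [240, 4377, 1096, 3688]
After projecting period 2:
Births: 4377 × 0.209 = 915
20–39: 240 × 0.962 = 231
40–59: 4377 × 0.953 = 4171
60–79: 1096 × 0.937 = 1027
Net migration: 60–79 − 60 → 967
→ [915, 231, 4171, 967]
After projecting period 3:
Births: 231 × 0.209 = 48
20–39: 915 × 0.962 = 880
40–59: 231 × 0.953 = 220
60–79: 4171 × 0.937 = 3908
Net migration: 60–79 − 60 → 3848
→ [48, 880, 220, 3848]
After projecting period 4:
Births: 880 × 0.209 = 184
20–39: 48 × 0.962 = 46
40–59: 880 × 0.953 = 839
60–79: 220 × 0.937 = 206
Net migration: 60–79 − 60 → 146
→ [184, 46, 839, 146]
Total after period 4: 184 + 46 + 839 + 146 = 1215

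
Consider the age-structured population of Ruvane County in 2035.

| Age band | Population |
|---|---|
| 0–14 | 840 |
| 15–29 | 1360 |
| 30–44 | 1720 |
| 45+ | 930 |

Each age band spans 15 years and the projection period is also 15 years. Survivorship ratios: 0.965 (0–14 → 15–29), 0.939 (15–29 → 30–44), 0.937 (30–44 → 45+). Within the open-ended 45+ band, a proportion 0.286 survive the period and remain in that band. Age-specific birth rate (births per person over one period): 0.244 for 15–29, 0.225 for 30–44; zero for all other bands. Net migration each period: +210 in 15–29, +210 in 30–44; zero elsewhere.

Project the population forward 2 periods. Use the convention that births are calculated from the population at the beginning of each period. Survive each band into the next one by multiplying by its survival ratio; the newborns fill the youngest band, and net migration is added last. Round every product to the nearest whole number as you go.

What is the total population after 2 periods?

(Groups numbered youngest = 1 to oldest = 4.)
After projecting period 1:
Births: 1360 * 0.244 = 332 ; 1720 * 0.225 = 387 ⇒ total 719
Group 2: 840 * 0.965 = 811
Group 3: 1360 * 0.939 = 1277
Group 4: 1720 * 0.937 + 930 * 0.286 = 1612 + 266 = 1878
Net migration: Group 2 + 210 → 1021; Group 3 + 210 → 1487
Giving 719 / 1021 / 1487 / 1878.
After projecting period 2:
Births: 1021 * 0.244 = 249 ; 1487 * 0.225 = 335 ⇒ total 584
Group 2: 719 * 0.965 = 694
Group 3: 1021 * 0.939 = 959
Group 4: 1487 * 0.937 + 1878 * 0.286 = 1393 + 537 = 1930
Net migration: Group 2 + 210 → 904; Group 3 + 210 → 1169
Giving 584 / 904 / 1169 / 1930.
Total after period 2: 584 + 904 + 1169 + 1930 = 4587

4587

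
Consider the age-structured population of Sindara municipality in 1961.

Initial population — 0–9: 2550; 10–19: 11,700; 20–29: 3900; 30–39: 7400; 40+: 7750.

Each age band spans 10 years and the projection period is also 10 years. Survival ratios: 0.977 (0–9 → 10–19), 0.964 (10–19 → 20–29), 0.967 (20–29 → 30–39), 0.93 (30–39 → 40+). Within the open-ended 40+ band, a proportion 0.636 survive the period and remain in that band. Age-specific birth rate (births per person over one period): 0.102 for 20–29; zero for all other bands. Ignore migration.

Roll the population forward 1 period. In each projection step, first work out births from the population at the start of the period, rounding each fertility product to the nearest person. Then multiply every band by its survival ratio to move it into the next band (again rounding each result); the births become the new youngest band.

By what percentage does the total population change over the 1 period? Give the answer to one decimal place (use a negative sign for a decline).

Period 1.
Births: 3900 × 0.102 = 398
10–19: 2550 × 0.977 = 2491
20–29: 11700 × 0.964 = 11279
30–39: 3900 × 0.967 = 3771
40+: 7400 × 0.93 + 7750 × 0.636 = 6882 + 4929 = 11811
→ [398, 2491, 11279, 3771, 11811]
Total: 33300 → 29750; change = -3550; percentage change = -10.7%

-10.7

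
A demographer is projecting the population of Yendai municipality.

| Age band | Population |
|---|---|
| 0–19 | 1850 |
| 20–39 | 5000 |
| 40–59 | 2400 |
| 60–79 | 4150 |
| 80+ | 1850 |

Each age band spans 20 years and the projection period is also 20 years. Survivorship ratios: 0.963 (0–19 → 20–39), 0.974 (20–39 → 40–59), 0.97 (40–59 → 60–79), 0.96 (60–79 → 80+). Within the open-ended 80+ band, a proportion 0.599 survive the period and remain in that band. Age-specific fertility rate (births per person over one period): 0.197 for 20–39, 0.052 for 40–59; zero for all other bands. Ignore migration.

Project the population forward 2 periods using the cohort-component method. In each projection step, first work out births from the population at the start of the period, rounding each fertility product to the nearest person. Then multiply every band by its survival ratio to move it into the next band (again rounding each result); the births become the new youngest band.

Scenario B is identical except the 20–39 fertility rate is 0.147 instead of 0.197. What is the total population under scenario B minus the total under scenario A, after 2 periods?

(Bands numbered youngest = 1 to oldest = 5.)
Period 1.
Births: 5000 × 0.197 = 985  |  2400 × 0.052 = 125 ⇒ total 1110
Band 2: 1850 × 0.963 = 1782
Band 3: 5000 × 0.974 = 4870
Band 4: 2400 × 0.97 = 2328
Band 5: 4150 × 0.96 + 1850 × 0.599 = 3984 + 1108 = 5092
Giving 1110 / 1782 / 4870 / 2328 / 5092.
Period 2.
Births: 1782 × 0.197 = 351  |  4870 × 0.052 = 253 ⇒ total 604
Band 2: 1110 × 0.963 = 1069
Band 3: 1782 × 0.974 = 1736
Band 4: 4870 × 0.97 = 4724
Band 5: 2328 × 0.96 + 5092 × 0.599 = 2235 + 3050 = 5285
Giving 604 / 1069 / 1736 / 4724 / 5285.
Scenario A total after 2 periods: 13418
Scenario B projection —
Period 1.
Births: 5000 × 0.147 = 735  |  2400 × 0.052 = 125 ⇒ total 860
Band 2: 1850 × 0.963 = 1782
Band 3: 5000 × 0.974 = 4870
Band 4: 2400 × 0.97 = 2328
Band 5: 4150 × 0.96 + 1850 × 0.599 = 3984 + 1108 = 5092
Giving 860 / 1782 / 4870 / 2328 / 5092.
Period 2.
Births: 1782 × 0.147 = 262  |  4870 × 0.052 = 253 ⇒ total 515
Band 2: 860 × 0.963 = 828
Band 3: 1782 × 0.974 = 1736
Band 4: 4870 × 0.97 = 4724
Band 5: 2328 × 0.96 + 5092 × 0.599 = 2235 + 3050 = 5285
Giving 515 / 828 / 1736 / 4724 / 5285.
Scenario B total after 2 periods: 13088
Difference B − A = 13088 − 13418 = -330

-330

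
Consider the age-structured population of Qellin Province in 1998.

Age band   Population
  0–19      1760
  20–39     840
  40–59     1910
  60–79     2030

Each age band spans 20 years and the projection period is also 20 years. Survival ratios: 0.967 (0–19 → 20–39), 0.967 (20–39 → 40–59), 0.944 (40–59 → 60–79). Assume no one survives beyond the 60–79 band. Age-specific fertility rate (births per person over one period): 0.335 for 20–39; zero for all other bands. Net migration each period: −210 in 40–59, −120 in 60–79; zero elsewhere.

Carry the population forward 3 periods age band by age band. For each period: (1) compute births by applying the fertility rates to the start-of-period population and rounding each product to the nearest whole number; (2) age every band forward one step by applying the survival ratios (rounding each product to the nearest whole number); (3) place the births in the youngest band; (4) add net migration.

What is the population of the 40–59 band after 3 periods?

53

Let band 1 be 0–19 through band 4 = 60–79.
[period 1]
Births: 840 × 0.335 = 281
Band 2: 1760 × 0.967 = 1702
Band 3: 840 × 0.967 = 812
Band 4: 1910 × 0.944 = 1803
Net migration: Band 3 − 210 → 602; Band 4 − 120 → 1683
→ [281, 1702, 602, 1683]
[period 2]
Births: 1702 × 0.335 = 570
Band 2: 281 × 0.967 = 272
Band 3: 1702 × 0.967 = 1646
Band 4: 602 × 0.944 = 568
Net migration: Band 3 − 210 → 1436; Band 4 − 120 → 448
→ [570, 272, 1436, 448]
[period 3]
Births: 272 × 0.335 = 91
Band 2: 570 × 0.967 = 551
Band 3: 272 × 0.967 = 263
Band 4: 1436 × 0.944 = 1356
Net migration: Band 3 − 210 → 53; Band 4 − 120 → 1236
→ [91, 551, 53, 1236]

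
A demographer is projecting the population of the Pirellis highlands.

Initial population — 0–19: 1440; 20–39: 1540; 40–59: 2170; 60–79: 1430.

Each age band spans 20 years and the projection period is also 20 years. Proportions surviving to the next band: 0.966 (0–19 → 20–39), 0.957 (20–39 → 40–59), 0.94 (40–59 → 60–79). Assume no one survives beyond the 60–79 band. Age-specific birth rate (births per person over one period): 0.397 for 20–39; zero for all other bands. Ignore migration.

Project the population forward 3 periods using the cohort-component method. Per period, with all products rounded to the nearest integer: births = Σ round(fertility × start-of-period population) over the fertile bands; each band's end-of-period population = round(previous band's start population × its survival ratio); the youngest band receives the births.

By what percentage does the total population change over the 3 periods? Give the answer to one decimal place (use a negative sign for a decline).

[period 1]
Births: 1540 × 0.397 = 611
20–39: 1440 × 0.966 = 1391
40–59: 1540 × 0.957 = 1474
60–79: 2170 × 0.94 = 2040
Population now: 0–19=611, 20–39=1391, 40–59=1474, 60–79=2040
[period 2]
Births: 1391 × 0.397 = 552
20–39: 611 × 0.966 = 590
40–59: 1391 × 0.957 = 1331
60–79: 1474 × 0.94 = 1386
Population now: 0–19=552, 20–39=590, 40–59=1331, 60–79=1386
[period 3]
Births: 590 × 0.397 = 234
20–39: 552 × 0.966 = 533
40–59: 590 × 0.957 = 565
60–79: 1331 × 0.94 = 1251
Population now: 0–19=234, 20–39=533, 40–59=565, 60–79=1251
Total: 6580 → 2583; change = -3997; percentage change = -60.7%

-60.7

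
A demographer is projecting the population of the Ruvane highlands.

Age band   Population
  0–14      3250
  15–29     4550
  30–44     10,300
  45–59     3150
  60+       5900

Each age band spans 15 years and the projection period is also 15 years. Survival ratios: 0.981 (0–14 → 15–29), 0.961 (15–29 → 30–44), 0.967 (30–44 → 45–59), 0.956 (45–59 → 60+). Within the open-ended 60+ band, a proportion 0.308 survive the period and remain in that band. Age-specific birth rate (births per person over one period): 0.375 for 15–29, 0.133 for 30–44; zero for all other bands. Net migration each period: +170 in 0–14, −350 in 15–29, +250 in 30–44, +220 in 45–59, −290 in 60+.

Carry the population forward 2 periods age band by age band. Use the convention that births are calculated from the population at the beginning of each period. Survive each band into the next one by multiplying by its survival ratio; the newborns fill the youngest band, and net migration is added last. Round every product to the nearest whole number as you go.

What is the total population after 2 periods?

23190

Call the groups 1 to 5, youngest first.
[period 1]
Births: 4550 × 0.375 = 1706, 10300 × 0.133 = 1370 → total 3076
Group 2: 3250 × 0.981 = 3188
Group 3: 4550 × 0.961 = 4373
Group 4: 10300 × 0.967 = 9960
Group 5: 3150 × 0.956 + 5900 × 0.308 = 3011 + 1817 = 4828
Net migration: Group 1 + 170 → 3246; Group 2 − 350 → 2838; Group 3 + 250 → 4623; Group 4 + 220 → 10180; Group 5 − 290 → 4538
End of period: [3246, 2838, 4623, 10180, 4538]
[period 2]
Births: 2838 × 0.375 = 1064, 4623 × 0.133 = 615 → total 1679
Group 2: 3246 × 0.981 = 3184
Group 3: 2838 × 0.961 = 2727
Group 4: 4623 × 0.967 = 4470
Group 5: 10180 × 0.956 + 4538 × 0.308 = 9732 + 1398 = 11130
Net migration: Group 1 + 170 → 1849; Group 2 − 350 → 2834; Group 3 + 250 → 2977; Group 4 + 220 → 4690; Group 5 − 290 → 10840
End of period: [1849, 2834, 2977, 4690, 10840]
Total after period 2: 1849 + 2834 + 2977 + 4690 + 10840 = 23190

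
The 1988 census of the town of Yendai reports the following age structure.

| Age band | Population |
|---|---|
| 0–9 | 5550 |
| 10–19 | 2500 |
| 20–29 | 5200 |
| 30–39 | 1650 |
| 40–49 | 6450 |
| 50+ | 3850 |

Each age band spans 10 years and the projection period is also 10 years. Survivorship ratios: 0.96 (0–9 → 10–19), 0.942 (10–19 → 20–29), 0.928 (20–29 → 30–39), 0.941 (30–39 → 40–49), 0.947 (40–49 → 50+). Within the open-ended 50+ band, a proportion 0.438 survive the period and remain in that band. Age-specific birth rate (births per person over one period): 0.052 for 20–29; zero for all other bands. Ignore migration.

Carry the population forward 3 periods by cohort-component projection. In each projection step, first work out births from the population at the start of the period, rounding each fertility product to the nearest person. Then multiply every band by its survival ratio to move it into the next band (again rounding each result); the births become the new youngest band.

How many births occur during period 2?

After projecting period 1:
Births: 5200 × 0.052 = 270
10–19: 5550 × 0.96 = 5328
20–29: 2500 × 0.942 = 2355
30–39: 5200 × 0.928 = 4826
40–49: 1650 × 0.941 = 1553
50+: 6450 × 0.947 + 3850 × 0.438 = 6108 + 1686 = 7794
→ [270, 5328, 2355, 4826, 1553, 7794]
After projecting period 2:
Births: 2355 × 0.052 = 122
10–19: 270 × 0.96 = 259
20–29: 5328 × 0.942 = 5019
30–39: 2355 × 0.928 = 2185
40–49: 4826 × 0.941 = 4541
50+: 1553 × 0.947 + 7794 × 0.438 = 1471 + 3414 = 4885
→ [122, 259, 5019, 2185, 4541, 4885]

122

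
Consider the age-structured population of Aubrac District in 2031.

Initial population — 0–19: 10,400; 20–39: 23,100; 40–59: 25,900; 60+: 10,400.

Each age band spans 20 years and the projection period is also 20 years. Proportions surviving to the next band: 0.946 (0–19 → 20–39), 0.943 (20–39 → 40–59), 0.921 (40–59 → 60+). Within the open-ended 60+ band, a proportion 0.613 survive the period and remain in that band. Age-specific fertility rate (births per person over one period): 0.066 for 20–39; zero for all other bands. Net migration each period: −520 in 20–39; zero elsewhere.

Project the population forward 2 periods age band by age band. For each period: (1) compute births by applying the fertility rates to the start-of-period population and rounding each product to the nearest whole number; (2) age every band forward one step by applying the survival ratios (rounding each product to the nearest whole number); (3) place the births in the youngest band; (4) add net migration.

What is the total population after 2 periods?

Period 1:
Births: 23100 * 0.066 = 1525
20–39: 10400 * 0.946 = 9838
40–59: 23100 * 0.943 = 21783
60+: 25900 * 0.921 + 10400 * 0.613 = 23854 + 6375 = 30229
Net migration: 20–39 − 520 → 9318
Population now: 0–19=1525, 20–39=9318, 40–59=21783, 60+=30229
Period 2:
Births: 9318 * 0.066 = 615
20–39: 1525 * 0.946 = 1443
40–59: 9318 * 0.943 = 8787
60+: 21783 * 0.921 + 30229 * 0.613 = 20062 + 18530 = 38592
Net migration: 20–39 − 520 → 923
Population now: 0–19=615, 20–39=923, 40–59=8787, 60+=38592
Total after period 2: 615 + 923 + 8787 + 38592 = 48917

48917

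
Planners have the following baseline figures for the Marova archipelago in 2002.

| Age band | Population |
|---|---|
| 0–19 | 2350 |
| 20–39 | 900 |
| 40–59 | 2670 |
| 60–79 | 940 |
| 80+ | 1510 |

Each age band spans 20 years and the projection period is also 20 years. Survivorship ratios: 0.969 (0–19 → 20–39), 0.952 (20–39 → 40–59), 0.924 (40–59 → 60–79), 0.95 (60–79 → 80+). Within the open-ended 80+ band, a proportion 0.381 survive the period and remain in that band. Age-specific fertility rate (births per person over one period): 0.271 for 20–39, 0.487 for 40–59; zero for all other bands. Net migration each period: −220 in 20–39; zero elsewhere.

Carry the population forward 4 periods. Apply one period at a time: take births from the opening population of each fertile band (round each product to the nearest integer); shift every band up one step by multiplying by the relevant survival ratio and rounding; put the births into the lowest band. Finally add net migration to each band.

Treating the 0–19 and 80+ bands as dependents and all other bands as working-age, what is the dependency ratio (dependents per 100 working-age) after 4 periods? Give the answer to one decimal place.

112.7

After projecting period 1:
Births: 900 × 0.271 = 244  |  2670 × 0.487 = 1300 → 1544
20–39: 2350 × 0.969 = 2277
40–59: 900 × 0.952 = 857
60–79: 2670 × 0.924 = 2467
80+: 940 × 0.95 + 1510 × 0.381 = 893 + 575 = 1468
Net migration: 20–39 − 220 → 2057
Giving 1544 / 2057 / 857 / 2467 / 1468.
After projecting period 2:
Births: 2057 × 0.271 = 557  |  857 × 0.487 = 417 → 974
20–39: 1544 × 0.969 = 1496
40–59: 2057 × 0.952 = 1958
60–79: 857 × 0.924 = 792
80+: 2467 × 0.95 + 1468 × 0.381 = 2344 + 559 = 2903
Net migration: 20–39 − 220 → 1276
Giving 974 / 1276 / 1958 / 792 / 2903.
After projecting period 3:
Births: 1276 × 0.271 = 346  |  1958 × 0.487 = 954 → 1300
20–39: 974 × 0.969 = 944
40–59: 1276 × 0.952 = 1215
60–79: 1958 × 0.924 = 1809
80+: 792 × 0.95 + 2903 × 0.381 = 752 + 1106 = 1858
Net migration: 20–39 − 220 → 724
Giving 1300 / 724 / 1215 / 1809 / 1858.
After projecting period 4:
Births: 724 × 0.271 = 196  |  1215 × 0.487 = 592 → 788
20–39: 1300 × 0.969 = 1260
40–59: 724 × 0.952 = 689
60–79: 1215 × 0.924 = 1123
80+: 1809 × 0.95 + 1858 × 0.381 = 1719 + 708 = 2427
Net migration: 20–39 − 220 → 1040
Giving 788 / 1040 / 689 / 1123 / 2427.
Dependents (band 0–19 + band 80+) = 788 + 2427 = 3215; working-age = 2852; ratio = 3215/2852 × 100 = 112.7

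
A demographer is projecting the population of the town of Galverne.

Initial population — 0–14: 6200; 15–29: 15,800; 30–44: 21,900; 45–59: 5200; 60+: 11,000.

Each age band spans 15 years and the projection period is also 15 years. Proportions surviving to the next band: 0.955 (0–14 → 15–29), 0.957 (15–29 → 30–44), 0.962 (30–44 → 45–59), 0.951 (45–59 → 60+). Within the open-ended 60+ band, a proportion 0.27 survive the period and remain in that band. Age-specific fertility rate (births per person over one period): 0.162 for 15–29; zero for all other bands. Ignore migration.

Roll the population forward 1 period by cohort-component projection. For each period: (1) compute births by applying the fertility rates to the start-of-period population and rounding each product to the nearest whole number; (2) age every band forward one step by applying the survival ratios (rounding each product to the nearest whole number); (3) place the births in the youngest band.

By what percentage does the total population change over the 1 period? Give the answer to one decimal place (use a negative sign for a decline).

-12.5

Let group 1 be 0–14 through group 5 = 60+.
[period 1]
Births: 15800 * 0.162 = 2560
Group 2: 6200 * 0.955 = 5921
Group 3: 15800 * 0.957 = 15121
Group 4: 21900 * 0.962 = 21068
Group 5: 5200 * 0.951 + 11000 * 0.27 = 4945 + 2970 = 7915
Giving 2560 / 5921 / 15121 / 21068 / 7915.
Total: 60100 → 52585; change = -7515; percentage change = -12.5%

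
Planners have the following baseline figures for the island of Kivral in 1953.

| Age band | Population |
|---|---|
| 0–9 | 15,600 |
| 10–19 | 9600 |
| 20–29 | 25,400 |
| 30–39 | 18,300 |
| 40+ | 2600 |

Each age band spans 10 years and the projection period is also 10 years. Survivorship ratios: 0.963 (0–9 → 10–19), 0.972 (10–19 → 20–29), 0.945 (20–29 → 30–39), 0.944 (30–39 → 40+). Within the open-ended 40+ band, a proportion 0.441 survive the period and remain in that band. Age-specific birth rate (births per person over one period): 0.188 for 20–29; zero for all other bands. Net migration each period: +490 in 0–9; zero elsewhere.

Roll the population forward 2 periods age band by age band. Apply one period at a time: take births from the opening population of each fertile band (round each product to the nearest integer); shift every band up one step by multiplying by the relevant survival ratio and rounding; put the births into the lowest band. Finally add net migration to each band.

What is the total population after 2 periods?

61517

Call the bands 1 to 5, youngest first.
Period 1.
Births: 25400 × 0.188 = 4775
Band 2: 15600 × 0.963 = 15023
Band 3: 9600 × 0.972 = 9331
Band 4: 25400 × 0.945 = 24003
Band 5: 18300 × 0.944 + 2600 × 0.441 = 17275 + 1147 = 18422
Net migration: Band 1 + 490 → 5265
Giving 5265 / 15023 / 9331 / 24003 / 18422.
Period 2.
Births: 9331 × 0.188 = 1754
Band 2: 5265 × 0.963 = 5070
Band 3: 15023 × 0.972 = 14602
Band 4: 9331 × 0.945 = 8818
Band 5: 24003 × 0.944 + 18422 × 0.441 = 22659 + 8124 = 30783
Net migration: Band 1 + 490 → 2244
Giving 2244 / 5070 / 14602 / 8818 / 30783.
Total after period 2: 2244 + 5070 + 14602 + 8818 + 30783 = 61517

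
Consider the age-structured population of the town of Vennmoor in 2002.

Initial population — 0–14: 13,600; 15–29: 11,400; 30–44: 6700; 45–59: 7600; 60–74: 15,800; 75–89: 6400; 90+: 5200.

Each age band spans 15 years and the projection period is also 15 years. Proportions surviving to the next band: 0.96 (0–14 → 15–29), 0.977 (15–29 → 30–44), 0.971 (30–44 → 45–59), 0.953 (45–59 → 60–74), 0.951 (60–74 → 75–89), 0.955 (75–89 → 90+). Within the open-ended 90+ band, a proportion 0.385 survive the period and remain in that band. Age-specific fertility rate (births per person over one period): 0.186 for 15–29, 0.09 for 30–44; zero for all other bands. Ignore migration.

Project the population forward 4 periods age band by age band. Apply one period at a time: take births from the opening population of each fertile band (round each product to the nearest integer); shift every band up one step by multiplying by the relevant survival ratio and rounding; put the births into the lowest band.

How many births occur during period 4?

Period 1.
Births: 11400 * 0.186 = 2120  |  6700 * 0.09 = 603 — total 2723
15–29: 13600 * 0.96 = 13056
30–44: 11400 * 0.977 = 11138
45–59: 6700 * 0.971 = 6506
60–74: 7600 * 0.953 = 7243
75–89: 15800 * 0.951 = 15026
90+: 6400 * 0.955 + 5200 * 0.385 = 6112 + 2002 = 8114
→ [2723, 13056, 11138, 6506, 7243, 15026, 8114]
Period 2.
Births: 13056 * 0.186 = 2428  |  11138 * 0.09 = 1002 — total 3430
15–29: 2723 * 0.96 = 2614
30–44: 13056 * 0.977 = 12756
45–59: 11138 * 0.971 = 10815
60–74: 6506 * 0.953 = 6200
75–89: 7243 * 0.951 = 6888
90+: 15026 * 0.955 + 8114 * 0.385 = 14350 + 3124 = 17474
→ [3430, 2614, 12756, 10815, 6200, 6888, 17474]
Period 3.
Births: 2614 * 0.186 = 486  |  12756 * 0.09 = 1148 — total 1634
15–29: 3430 * 0.96 = 3293
30–44: 2614 * 0.977 = 2554
45–59: 12756 * 0.971 = 12386
60–74: 10815 * 0.953 = 10307
75–89: 6200 * 0.951 = 5896
90+: 6888 * 0.955 + 17474 * 0.385 = 6578 + 6727 = 13305
→ [1634, 3293, 2554, 12386, 10307, 5896, 13305]
Period 4.
Births: 3293 * 0.186 = 612  |  2554 * 0.09 = 230 — total 842
15–29: 1634 * 0.96 = 1569
30–44: 3293 * 0.977 = 3217
45–59: 2554 * 0.971 = 2480
60–74: 12386 * 0.953 = 11804
75–89: 10307 * 0.951 = 9802
90+: 5896 * 0.955 + 13305 * 0.385 = 5631 + 5122 = 10753
→ [842, 1569, 3217, 2480, 11804, 9802, 10753]

842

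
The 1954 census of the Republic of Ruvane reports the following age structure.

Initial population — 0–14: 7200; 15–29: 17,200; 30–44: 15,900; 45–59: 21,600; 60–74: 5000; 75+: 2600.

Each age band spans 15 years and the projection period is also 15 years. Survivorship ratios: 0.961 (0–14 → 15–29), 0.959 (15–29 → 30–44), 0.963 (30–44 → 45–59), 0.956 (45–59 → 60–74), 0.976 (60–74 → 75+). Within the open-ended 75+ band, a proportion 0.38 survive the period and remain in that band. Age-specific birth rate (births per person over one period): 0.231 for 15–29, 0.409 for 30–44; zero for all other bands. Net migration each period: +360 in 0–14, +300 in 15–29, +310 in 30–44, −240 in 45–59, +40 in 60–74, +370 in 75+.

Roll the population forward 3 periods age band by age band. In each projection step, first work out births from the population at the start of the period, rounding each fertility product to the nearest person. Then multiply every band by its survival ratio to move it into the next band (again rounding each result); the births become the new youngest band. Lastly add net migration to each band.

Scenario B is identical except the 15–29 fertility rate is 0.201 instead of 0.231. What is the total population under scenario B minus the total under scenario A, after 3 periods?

[period 1]
Births: 17200 * 0.231 = 3973 ; 15900 * 0.409 = 6503 — total 10476
15–29: 7200 * 0.961 = 6919
30–44: 17200 * 0.959 = 16495
45–59: 15900 * 0.963 = 15312
60–74: 21600 * 0.956 = 20650
75+: 5000 * 0.976 + 2600 * 0.38 = 4880 + 988 = 5868
Net migration: 0–14 + 360 → 10836; 15–29 + 300 → 7219; 30–44 + 310 → 16805; 45–59 − 240 → 15072; 60–74 + 40 → 20690; 75+ + 370 → 6238
→ [10836, 7219, 16805, 15072, 20690, 6238]
[period 2]
Births: 7219 * 0.231 = 1668 ; 16805 * 0.409 = 6873 — total 8541
15–29: 10836 * 0.961 = 10413
30–44: 7219 * 0.959 = 6923
45–59: 16805 * 0.963 = 16183
60–74: 15072 * 0.956 = 14409
75+: 20690 * 0.976 + 6238 * 0.38 = 20193 + 2370 = 22563
Net migration: 0–14 + 360 → 8901; 15–29 + 300 → 10713; 30–44 + 310 → 7233; 45–59 − 240 → 15943; 60–74 + 40 → 14449; 75+ + 370 → 22933
→ [8901, 10713, 7233, 15943, 14449, 22933]
[period 3]
Births: 10713 * 0.231 = 2475 ; 7233 * 0.409 = 2958 — total 5433
15–29: 8901 * 0.961 = 8554
30–44: 10713 * 0.959 = 10274
45–59: 7233 * 0.963 = 6965
60–74: 15943 * 0.956 = 15242
75+: 14449 * 0.976 + 22933 * 0.38 = 14102 + 8715 = 22817
Net migration: 0–14 + 360 → 5793; 15–29 + 300 → 8854; 30–44 + 310 → 10584; 45–59 − 240 → 6725; 60–74 + 40 → 15282; 75+ + 370 → 23187
→ [5793, 8854, 10584, 6725, 15282, 23187]
Scenario A total after 3 periods: 70425
Scenario B projection —
[period 1]
Births: 17200 * 0.201 = 3457 ; 15900 * 0.409 = 6503 — total 9960
15–29: 7200 * 0.961 = 6919
30–44: 17200 * 0.959 = 16495
45–59: 15900 * 0.963 = 15312
60–74: 21600 * 0.956 = 20650
75+: 5000 * 0.976 + 2600 * 0.38 = 4880 + 988 = 5868
Net migration: 0–14 + 360 → 10320; 15–29 + 300 → 7219; 30–44 + 310 → 16805; 45–59 − 240 → 15072; 60–74 + 40 → 20690; 75+ + 370 → 6238
→ [10320, 7219, 16805, 15072, 20690, 6238]
[period 2]
Births: 7219 * 0.201 = 1451 ; 16805 * 0.409 = 6873 — total 8324
15–29: 10320 * 0.961 = 9918
30–44: 7219 * 0.959 = 6923
45–59: 16805 * 0.963 = 16183
60–74: 15072 * 0.956 = 14409
75+: 20690 * 0.976 + 6238 * 0.38 = 20193 + 2370 = 22563
Net migration: 0–14 + 360 → 8684; 15–29 + 300 → 10218; 30–44 + 310 → 7233; 45–59 − 240 → 15943; 60–74 + 40 → 14449; 75+ + 370 → 22933
→ [8684, 10218, 7233, 15943, 14449, 22933]
[period 3]
Births: 10218 * 0.201 = 2054 ; 7233 * 0.409 = 2958 — total 5012
15–29: 8684 * 0.961 = 8345
30–44: 10218 * 0.959 = 9799
45–59: 7233 * 0.963 = 6965
60–74: 15943 * 0.956 = 15242
75+: 14449 * 0.976 + 22933 * 0.38 = 14102 + 8715 = 22817
Net migration: 0–14 + 360 → 5372; 15–29 + 300 → 8645; 30–44 + 310 → 10109; 45–59 − 240 → 6725; 60–74 + 40 → 15282; 75+ + 370 → 23187
→ [5372, 8645, 10109, 6725, 15282, 23187]
Scenario B total after 3 periods: 69320
Difference B − A = 69320 − 70425 = -1105

-1105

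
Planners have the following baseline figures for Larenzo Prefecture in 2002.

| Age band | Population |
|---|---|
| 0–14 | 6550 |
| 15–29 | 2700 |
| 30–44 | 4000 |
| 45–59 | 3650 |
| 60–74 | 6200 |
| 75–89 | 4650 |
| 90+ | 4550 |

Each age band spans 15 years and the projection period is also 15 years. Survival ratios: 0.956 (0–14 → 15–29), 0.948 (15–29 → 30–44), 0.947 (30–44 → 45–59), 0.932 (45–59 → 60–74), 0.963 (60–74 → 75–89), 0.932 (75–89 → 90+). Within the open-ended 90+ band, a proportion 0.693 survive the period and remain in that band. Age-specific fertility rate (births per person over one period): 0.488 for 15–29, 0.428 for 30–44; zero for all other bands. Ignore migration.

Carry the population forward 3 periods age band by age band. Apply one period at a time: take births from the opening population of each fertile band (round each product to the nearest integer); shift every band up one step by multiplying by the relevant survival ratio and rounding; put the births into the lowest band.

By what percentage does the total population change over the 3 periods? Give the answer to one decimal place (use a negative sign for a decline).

0.5

Call the groups 1 to 7, youngest first.
[period 1]
Births: 2700 * 0.488 = 1318, 4000 * 0.428 = 1712 → total 3030
Group 2: 6550 * 0.956 = 6262
Group 3: 2700 * 0.948 = 2560
Group 4: 4000 * 0.947 = 3788
Group 5: 3650 * 0.932 = 3402
Group 6: 6200 * 0.963 = 5971
Group 7: 4650 * 0.932 + 4550 * 0.693 = 4334 + 3153 = 7487
Population now: 0–14=3030, 15–29=6262, 30–44=2560, 45–59=3788, 60–74=3402, 75–89=5971, 90+=7487
[period 2]
Births: 6262 * 0.488 = 3056, 2560 * 0.428 = 1096 → total 4152
Group 2: 3030 * 0.956 = 2897
Group 3: 6262 * 0.948 = 5936
Group 4: 2560 * 0.947 = 2424
Group 5: 3788 * 0.932 = 3530
Group 6: 3402 * 0.963 = 3276
Group 7: 5971 * 0.932 + 7487 * 0.693 = 5565 + 5188 = 10753
Population now: 0–14=4152, 15–29=2897, 30–44=5936, 45–59=2424, 60–74=3530, 75–89=3276, 90+=10753
[period 3]
Births: 2897 * 0.488 = 1414, 5936 * 0.428 = 2541 → total 3955
Group 2: 4152 * 0.956 = 3969
Group 3: 2897 * 0.948 = 2746
Group 4: 5936 * 0.947 = 5621
Group 5: 2424 * 0.932 = 2259
Group 6: 3530 * 0.963 = 3399
Group 7: 3276 * 0.932 + 10753 * 0.693 = 3053 + 7452 = 10505
Population now: 0–14=3955, 15–29=3969, 30–44=2746, 45–59=5621, 60–74=2259, 75–89=3399, 90+=10505
Total: 32300 → 32454; change = 154; percentage change = 0.5%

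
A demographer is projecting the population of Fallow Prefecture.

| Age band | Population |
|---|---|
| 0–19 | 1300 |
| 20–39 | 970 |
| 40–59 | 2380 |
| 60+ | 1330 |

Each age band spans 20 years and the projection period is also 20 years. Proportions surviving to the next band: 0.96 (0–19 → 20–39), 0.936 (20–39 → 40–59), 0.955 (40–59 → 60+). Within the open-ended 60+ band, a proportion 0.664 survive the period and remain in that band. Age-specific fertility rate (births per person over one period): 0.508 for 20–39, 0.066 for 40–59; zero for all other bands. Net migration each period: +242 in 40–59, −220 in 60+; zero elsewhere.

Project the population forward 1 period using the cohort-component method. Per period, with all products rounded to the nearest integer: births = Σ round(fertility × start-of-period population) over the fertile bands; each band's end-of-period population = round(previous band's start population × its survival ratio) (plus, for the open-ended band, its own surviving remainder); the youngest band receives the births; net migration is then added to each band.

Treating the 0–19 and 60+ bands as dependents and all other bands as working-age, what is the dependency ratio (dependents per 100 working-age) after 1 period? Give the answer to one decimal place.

[period 1]
Births: 970 × 0.508 = 493, 2380 × 0.066 = 157 → 650
20–39: 1300 × 0.96 = 1248
40–59: 970 × 0.936 = 908
60+: 2380 × 0.955 + 1330 × 0.664 = 2273 + 883 = 3156
Net migration: 40–59 + 242 → 1150; 60+ − 220 → 2936
End of period: [650, 1248, 1150, 2936]
Dependents (band 0–19 + band 60+) = 650 + 2936 = 3586; working-age = 2398; ratio = 3586/2398 × 100 = 149.5

149.5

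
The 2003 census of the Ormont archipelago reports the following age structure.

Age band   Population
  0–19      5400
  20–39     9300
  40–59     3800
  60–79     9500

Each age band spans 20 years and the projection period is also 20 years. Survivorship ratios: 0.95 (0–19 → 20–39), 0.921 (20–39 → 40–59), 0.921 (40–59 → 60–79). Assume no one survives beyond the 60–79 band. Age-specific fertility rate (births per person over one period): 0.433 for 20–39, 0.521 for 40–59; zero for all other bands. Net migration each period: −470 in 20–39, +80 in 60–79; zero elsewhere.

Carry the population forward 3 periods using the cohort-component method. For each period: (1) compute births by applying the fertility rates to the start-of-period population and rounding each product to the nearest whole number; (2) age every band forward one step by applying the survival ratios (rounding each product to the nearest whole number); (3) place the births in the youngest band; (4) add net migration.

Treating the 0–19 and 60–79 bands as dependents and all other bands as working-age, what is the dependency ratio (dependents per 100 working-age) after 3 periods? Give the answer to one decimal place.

Call the bands 1 to 4, youngest first.
[period 1]
Births: 9300 × 0.433 = 4027, 3800 × 0.521 = 1980 → 6007
Band 2: 5400 × 0.95 = 5130
Band 3: 9300 × 0.921 = 8565
Band 4: 3800 × 0.921 = 3500
Net migration: Band 2 − 470 → 4660; Band 4 + 80 → 3580
→ [6007, 4660, 8565, 3580]
[period 2]
Births: 4660 × 0.433 = 2018, 8565 × 0.521 = 4462 → 6480
Band 2: 6007 × 0.95 = 5707
Band 3: 4660 × 0.921 = 4292
Band 4: 8565 × 0.921 = 7888
Net migration: Band 2 − 470 → 5237; Band 4 + 80 → 7968
→ [6480, 5237, 4292, 7968]
[period 3]
Births: 5237 × 0.433 = 2268, 4292 × 0.521 = 2236 → 4504
Band 2: 6480 × 0.95 = 6156
Band 3: 5237 × 0.921 = 4823
Band 4: 4292 × 0.921 = 3953
Net migration: Band 2 − 470 → 5686; Band 4 + 80 → 4033
→ [4504, 5686, 4823, 4033]
Dependents (band 0–19 + band 60–79) = 4504 + 4033 = 8537; working-age = 10509; ratio = 8537/10509 × 100 = 81.2

81.2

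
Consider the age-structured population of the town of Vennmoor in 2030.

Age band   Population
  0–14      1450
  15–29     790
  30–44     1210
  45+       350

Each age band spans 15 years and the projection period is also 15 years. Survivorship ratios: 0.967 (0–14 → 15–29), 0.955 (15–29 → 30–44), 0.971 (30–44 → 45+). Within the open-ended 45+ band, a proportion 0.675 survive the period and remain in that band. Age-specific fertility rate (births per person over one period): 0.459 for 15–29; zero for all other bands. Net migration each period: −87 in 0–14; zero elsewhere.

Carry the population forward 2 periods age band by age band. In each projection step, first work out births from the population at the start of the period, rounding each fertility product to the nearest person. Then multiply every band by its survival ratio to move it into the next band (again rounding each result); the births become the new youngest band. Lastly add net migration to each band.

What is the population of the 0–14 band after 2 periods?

(Bands numbered youngest = 1 to oldest = 4.)
— Period 1 —
Births: 790 * 0.459 = 363
Band 2: 1450 * 0.967 = 1402
Band 3: 790 * 0.955 = 754
Band 4: 1210 * 0.971 + 350 * 0.675 = 1175 + 236 = 1411
Net migration: Band 1 − 87 → 276
→ [276, 1402, 754, 1411]
— Period 2 —
Births: 1402 * 0.459 = 644
Band 2: 276 * 0.967 = 267
Band 3: 1402 * 0.955 = 1339
Band 4: 754 * 0.971 + 1411 * 0.675 = 732 + 952 = 1684
Net migration: Band 1 − 87 → 557
→ [557, 267, 1339, 1684]

557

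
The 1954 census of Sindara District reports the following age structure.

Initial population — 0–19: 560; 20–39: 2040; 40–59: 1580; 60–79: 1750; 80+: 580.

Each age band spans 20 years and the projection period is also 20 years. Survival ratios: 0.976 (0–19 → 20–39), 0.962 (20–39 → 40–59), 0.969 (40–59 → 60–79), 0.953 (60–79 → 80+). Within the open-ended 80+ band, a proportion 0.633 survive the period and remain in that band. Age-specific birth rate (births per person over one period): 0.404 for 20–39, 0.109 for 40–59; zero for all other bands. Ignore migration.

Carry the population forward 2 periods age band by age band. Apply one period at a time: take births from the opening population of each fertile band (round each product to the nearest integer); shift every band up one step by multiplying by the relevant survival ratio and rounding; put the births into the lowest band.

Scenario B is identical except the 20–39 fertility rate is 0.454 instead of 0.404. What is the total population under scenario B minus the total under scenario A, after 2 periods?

Numbering the bands 1..5 from youngest to oldest:
After projecting period 1:
Births: 2040 × 0.404 = 824 ; 1580 × 0.109 = 172 → total 996
Band 2: 560 × 0.976 = 547
Band 3: 2040 × 0.962 = 1962
Band 4: 1580 × 0.969 = 1531
Band 5: 1750 × 0.953 + 580 × 0.633 = 1668 + 367 = 2035
Giving 996 / 547 / 1962 / 1531 / 2035.
After projecting period 2:
Births: 547 × 0.404 = 221 ; 1962 × 0.109 = 214 → total 435
Band 2: 996 × 0.976 = 972
Band 3: 547 × 0.962 = 526
Band 4: 1962 × 0.969 = 1901
Band 5: 1531 × 0.953 + 2035 × 0.633 = 1459 + 1288 = 2747
Giving 435 / 972 / 526 / 1901 / 2747.
Scenario A total after 2 periods: 6581
Scenario B projection —
After projecting period 1:
Births: 2040 × 0.454 = 926 ; 1580 × 0.109 = 172 → total 1098
Band 2: 560 × 0.976 = 547
Band 3: 2040 × 0.962 = 1962
Band 4: 1580 × 0.969 = 1531
Band 5: 1750 × 0.953 + 580 × 0.633 = 1668 + 367 = 2035
Giving 1098 / 547 / 1962 / 1531 / 2035.
After projecting period 2:
Births: 547 × 0.454 = 248 ; 1962 × 0.109 = 214 → total 462
Band 2: 1098 × 0.976 = 1072
Band 3: 547 × 0.962 = 526
Band 4: 1962 × 0.969 = 1901
Band 5: 1531 × 0.953 + 2035 × 0.633 = 1459 + 1288 = 2747
Giving 462 / 1072 / 526 / 1901 / 2747.
Scenario B total after 2 periods: 6708
Difference B − A = 6708 − 6581 = 127

127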